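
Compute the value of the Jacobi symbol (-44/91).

Pull out -1: (-44/91) = (-1/91)·(44/91). Since 91 ≡ 3 (mod 4), (-1/91) = -1. Now have -(44/91).
Factor out 2: 44 = 2^2·11. Since 91 ≡ 3 (mod 8), (2/91) = -1, and (2/91)^2 = +1. Now have -(11/91).
Both 11 ≡ 3 and 91 ≡ 3 (mod 4), so reciprocity gives (11/91) = -(91/11). Reduce: 91 ≡ 3 (mod 11). Now have (3/11).
Both 3 ≡ 3 and 11 ≡ 3 (mod 4), so reciprocity gives (3/11) = -(11/3). Reduce: 11 ≡ 2 (mod 3). Now have -(2/3).
Factor out 2: 2 = 2. Since 3 ≡ 3 (mod 8), (2/3) = -1. Now have (1/3).
(1/3) = 1. Collecting the sign factors: 1.

1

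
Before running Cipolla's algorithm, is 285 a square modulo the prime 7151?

no

(285/7151)
  = (7151/285)    [QR: 285 ≡ 1 mod 4, sign kept]
  = (26/285)    [7151 ≡ 26 mod 285]
  = -(13/285)    [285 ≡ 5 mod 8 ⇒ (2/285) = -1]
  = -(285/13)    [QR: 13 ≡ 1 mod 4, sign kept]
  = -(12/13)    [285 ≡ 12 mod 13]
  = -(3/13)    [13 ≡ 5 mod 8 ⇒ (2/13)^2 = +1]
  = -(13/3)    [QR: 13 ≡ 1 mod 4, sign kept]
  = -(1/3)    [13 ≡ 1 mod 3]
  = -1    [(1/3) = 1]
The Legendre symbol is -1, so x^2 ≡ 285 (mod 7151) has no solution.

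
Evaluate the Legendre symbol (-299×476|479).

By multiplicativity, (-299·476|479) = (-299|479)·(476|479).
First factor (-299|479):
Pull out -1: (-299|479) = (-1|479)·(299|479). Since 479 ≡ 3 (mod 4), (-1|479) = -1. Now have -(299|479).
Both 299 ≡ 3 and 479 ≡ 3 (mod 4), so reciprocity gives (299|479) = -(479|299). Reduce: 479 ≡ 180 (mod 299). Now have (180|299).
Factor out 2: 180 = 2^2·45. Since 299 ≡ 3 (mod 8), (2|299) = -1, and (2|299)^2 = +1. Now have (45|299).
45 ≡ 1 (mod 4), so quadratic reciprocity gives (45|299) = (299|45). Reduce: 299 ≡ 29 (mod 45). Now have (29|45).
29 ≡ 1 (mod 4), so quadratic reciprocity gives (29|45) = (45|29). Reduce: 45 ≡ 16 (mod 29). Now have (16|29).
Factor out 2: 16 = 2^4. Since 29 ≡ 5 (mod 8), (2|29) = -1, and (2|29)^4 = +1. Now have (1|29).
(1|29) = 1. Collecting the sign factors: 1.
Second factor (476|479):
Factor out 2: 476 = 2^2·119. Since 479 ≡ 7 (mod 8), (2|479) = +1, and (2|479)^2 = +1. Now have (119|479).
Both 119 ≡ 3 and 479 ≡ 3 (mod 4), so reciprocity gives (119|479) = -(479|119). Reduce: 479 ≡ 3 (mod 119). Now have -(3|119).
Both 3 ≡ 3 and 119 ≡ 3 (mod 4), so reciprocity gives (3|119) = -(119|3). Reduce: 119 ≡ 2 (mod 3). Now have (2|3).
Factor out 2: 2 = 2. Since 3 ≡ 3 (mod 8), (2|3) = -1. Now have -(1|3).
(1|3) = 1. Collecting the sign factors: -1.
Product: (1)·(-1) = -1.

-1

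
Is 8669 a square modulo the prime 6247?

no

Reduce the numerator: 8669 ≡ 2422 (mod 6247), so (8669/6247) = (2422/6247).
Factor out 2: 2422 = 2·1211. Since 6247 ≡ 7 (mod 8), (2/6247) = +1. Now have (1211/6247).
Both 1211 ≡ 3 and 6247 ≡ 3 (mod 4), so reciprocity gives (1211/6247) = -(6247/1211). Reduce: 6247 ≡ 192 (mod 1211). Now have -(192/1211).
Factor out 2: 192 = 2^6·3. Since 1211 ≡ 3 (mod 8), (2/1211) = -1, and (2/1211)^6 = +1. Now have -(3/1211).
Both 3 ≡ 3 and 1211 ≡ 3 (mod 4), so reciprocity gives (3/1211) = -(1211/3). Reduce: 1211 ≡ 2 (mod 3). Now have (2/3).
Factor out 2: 2 = 2. Since 3 ≡ 3 (mod 8), (2/3) = -1. Now have -(1/3).
(1/3) = 1. Collecting the sign factors: -1.
The Legendre symbol is -1, so x^2 ≡ 8669 (mod 6247) has no solution.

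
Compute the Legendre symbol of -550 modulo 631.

1

(-550/631)
  = (81/631)    [-550 ≡ 81 mod 631]
  = (631/81)    [QR: 81 ≡ 1 mod 4, sign kept]
  = (64/81)    [631 ≡ 64 mod 81]
  = (1/81)    [81 ≡ 1 mod 8 ⇒ (2/81)^6 = +1]
  = 1    [(1/81) = 1]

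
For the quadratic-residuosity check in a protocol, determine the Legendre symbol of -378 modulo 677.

-1

(-378 / 677)
  = (299 / 677)    [-378 ≡ 299 mod 677]
  = (677 / 299)    [QR: 677 ≡ 1 mod 4, sign kept]
  = (79 / 299)    [677 ≡ 79 mod 299]
  = -(299 / 79)    [QR: both ≡ 3 mod 4, sign flips]
  = -(62 / 79)    [299 ≡ 62 mod 79]
  = -(31 / 79)    [79 ≡ 7 mod 8 ⇒ (2 / 79) = +1]
  = (79 / 31)    [QR: both ≡ 3 mod 4, sign flips]
  = (17 / 31)    [79 ≡ 17 mod 31]
  = (31 / 17)    [QR: 17 ≡ 1 mod 4, sign kept]
  = (14 / 17)    [31 ≡ 14 mod 17]
  = (7 / 17)    [17 ≡ 1 mod 8 ⇒ (2 / 17) = +1]
  = (17 / 7)    [QR: 17 ≡ 1 mod 4, sign kept]
  = (3 / 7)    [17 ≡ 3 mod 7]
  = -(7 / 3)    [QR: both ≡ 3 mod 4, sign flips]
  = -(1 / 3)    [7 ≡ 1 mod 3]
  = -1    [(1 / 3) = 1]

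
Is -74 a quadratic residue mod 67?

(-74/67)
  = -(74/67)    [67 ≡ 3 mod 4 ⇒ (-1/67) = -1]
  = -(7/67)    [74 ≡ 7 mod 67]
  = (67/7)    [QR: both ≡ 3 mod 4, sign flips]
  = (4/7)    [67 ≡ 4 mod 7]
  = (1/7)    [7 ≡ 7 mod 8 ⇒ (2/7)^2 = +1]
  = 1    [(1/7) = 1]
The Legendre symbol is 1, so x^2 ≡ -74 (mod 67) has solution.

yes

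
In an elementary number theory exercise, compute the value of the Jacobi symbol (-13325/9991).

-1

(-13325/9991)
  = (6657/9991)    [-13325 ≡ 6657 mod 9991]
  = (9991/6657)    [QR: 6657 ≡ 1 mod 4, sign kept]
  = (3334/6657)    [9991 ≡ 3334 mod 6657]
  = (1667/6657)    [6657 ≡ 1 mod 8 ⇒ (2/6657) = +1]
  = (6657/1667)    [QR: 6657 ≡ 1 mod 4, sign kept]
  = (1656/1667)    [6657 ≡ 1656 mod 1667]
  = -(207/1667)    [1667 ≡ 3 mod 8 ⇒ (2/1667)^3 = -1]
  = (1667/207)    [QR: both ≡ 3 mod 4, sign flips]
  = (11/207)    [1667 ≡ 11 mod 207]
  = -(207/11)    [QR: both ≡ 3 mod 4, sign flips]
  = -(9/11)    [207 ≡ 9 mod 11]
  = -(11/9)    [QR: 9 ≡ 1 mod 4, sign kept]
  = -(2/9)    [11 ≡ 2 mod 9]
  = -(1/9)    [9 ≡ 1 mod 8 ⇒ (2/9) = +1]
  = -1    [(1/9) = 1]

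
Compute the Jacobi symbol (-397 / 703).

Pull out -1: (-397 / 703) = (-1 / 703)·(397 / 703). Since 703 ≡ 3 (mod 4), (-1 / 703) = -1. Now have -(397 / 703).
397 ≡ 1 (mod 4), so quadratic reciprocity gives (397 / 703) = (703 / 397). Reduce: 703 ≡ 306 (mod 397). Now have -(306 / 397).
Factor out 2: 306 = 2·153. Since 397 ≡ 5 (mod 8), (2 / 397) = -1. Now have (153 / 397).
153 ≡ 1 (mod 4), so quadratic reciprocity gives (153 / 397) = (397 / 153). Reduce: 397 ≡ 91 (mod 153). Now have (91 / 153).
153 ≡ 1 (mod 4), so quadratic reciprocity gives (91 / 153) = (153 / 91). Reduce: 153 ≡ 62 (mod 91). Now have (62 / 91).
Factor out 2: 62 = 2·31. Since 91 ≡ 3 (mod 8), (2 / 91) = -1. Now have -(31 / 91).
Both 31 ≡ 3 and 91 ≡ 3 (mod 4), so reciprocity gives (31 / 91) = -(91 / 31). Reduce: 91 ≡ 29 (mod 31). Now have (29 / 31).
29 ≡ 1 (mod 4), so quadratic reciprocity gives (29 / 31) = (31 / 29). Reduce: 31 ≡ 2 (mod 29). Now have (2 / 29).
Factor out 2: 2 = 2. Since 29 ≡ 5 (mod 8), (2 / 29) = -1. Now have -(1 / 29).
(1 / 29) = 1. Collecting the sign factors: -1.

-1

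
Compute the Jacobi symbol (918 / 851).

(918 / 851)
  = (67 / 851)    [918 ≡ 67 mod 851]
  = -(851 / 67)    [QR: both ≡ 3 mod 4, sign flips]
  = -(47 / 67)    [851 ≡ 47 mod 67]
  = (67 / 47)    [QR: both ≡ 3 mod 4, sign flips]
  = (20 / 47)    [67 ≡ 20 mod 47]
  = (5 / 47)    [47 ≡ 7 mod 8 ⇒ (2 / 47)^2 = +1]
  = (47 / 5)    [QR: 5 ≡ 1 mod 4, sign kept]
  = (2 / 5)    [47 ≡ 2 mod 5]
  = -(1 / 5)    [5 ≡ 5 mod 8 ⇒ (2 / 5) = -1]
  = -1    [(1 / 5) = 1]

-1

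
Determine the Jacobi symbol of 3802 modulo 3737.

(3802/3737)
  = (65/3737)    [3802 ≡ 65 mod 3737]
  = (3737/65)    [QR: 65 ≡ 1 mod 4, sign kept]
  = (32/65)    [3737 ≡ 32 mod 65]
  = (1/65)    [65 ≡ 1 mod 8 ⇒ (2/65)^5 = +1]
  = 1    [(1/65) = 1]

1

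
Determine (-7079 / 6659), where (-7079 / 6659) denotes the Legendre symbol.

Reduce the numerator: -7079 ≡ 6239 (mod 6659), so (-7079 / 6659) = (6239 / 6659).
Both 6239 ≡ 3 and 6659 ≡ 3 (mod 4), so reciprocity gives (6239 / 6659) = -(6659 / 6239). Reduce: 6659 ≡ 420 (mod 6239). Now have -(420 / 6239).
Factor out 2: 420 = 2^2·105. Since 6239 ≡ 7 (mod 8), (2 / 6239) = +1, and (2 / 6239)^2 = +1. Now have -(105 / 6239).
105 ≡ 1 (mod 4), so quadratic reciprocity gives (105 / 6239) = (6239 / 105). Reduce: 6239 ≡ 44 (mod 105). Now have -(44 / 105).
Factor out 2: 44 = 2^2·11. Since 105 ≡ 1 (mod 8), (2 / 105) = +1, and (2 / 105)^2 = +1. Now have -(11 / 105).
105 ≡ 1 (mod 4), so quadratic reciprocity gives (11 / 105) = (105 / 11). Reduce: 105 ≡ 6 (mod 11). Now have -(6 / 11).
Factor out 2: 6 = 2·3. Since 11 ≡ 3 (mod 8), (2 / 11) = -1. Now have (3 / 11).
Both 3 ≡ 3 and 11 ≡ 3 (mod 4), so reciprocity gives (3 / 11) = -(11 / 3). Reduce: 11 ≡ 2 (mod 3). Now have -(2 / 3).
Factor out 2: 2 = 2. Since 3 ≡ 3 (mod 8), (2 / 3) = -1. Now have (1 / 3).
(1 / 3) = 1. Collecting the sign factors: 1.

1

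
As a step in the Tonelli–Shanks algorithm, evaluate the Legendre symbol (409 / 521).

409 ≡ 1 (mod 4), so quadratic reciprocity gives (409 / 521) = (521 / 409). Reduce: 521 ≡ 112 (mod 409). Now have (112 / 409).
Factor out 2: 112 = 2^4·7. Since 409 ≡ 1 (mod 8), (2 / 409) = +1, and (2 / 409)^4 = +1. Now have (7 / 409).
409 ≡ 1 (mod 4), so quadratic reciprocity gives (7 / 409) = (409 / 7). Reduce: 409 ≡ 3 (mod 7). Now have (3 / 7).
Both 3 ≡ 3 and 7 ≡ 3 (mod 4), so reciprocity gives (3 / 7) = -(7 / 3). Reduce: 7 ≡ 1 (mod 3). Now have -(1 / 3).
(1 / 3) = 1. Collecting the sign factors: -1.

-1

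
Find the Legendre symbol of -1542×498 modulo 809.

1

By multiplicativity, (-1542·498/809) = (-1542/809)·(498/809).
First factor (-1542/809):
Reduce the numerator: -1542 ≡ 76 (mod 809), so (-1542/809) = (76/809).
Factor out 2: 76 = 2^2·19. Since 809 ≡ 1 (mod 8), (2/809) = +1, and (2/809)^2 = +1. Now have (19/809).
809 ≡ 1 (mod 4), so quadratic reciprocity gives (19/809) = (809/19). Reduce: 809 ≡ 11 (mod 19). Now have (11/19).
Both 11 ≡ 3 and 19 ≡ 3 (mod 4), so reciprocity gives (11/19) = -(19/11). Reduce: 19 ≡ 8 (mod 11). Now have -(8/11).
Factor out 2: 8 = 2^3. Since 11 ≡ 3 (mod 8), (2/11) = -1, and (2/11)^3 = -1. Now have (1/11).
(1/11) = 1. Collecting the sign factors: 1.
Second factor (498/809):
Factor out 2: 498 = 2·249. Since 809 ≡ 1 (mod 8), (2/809) = +1. Now have (249/809).
249 ≡ 1 (mod 4), so quadratic reciprocity gives (249/809) = (809/249). Reduce: 809 ≡ 62 (mod 249). Now have (62/249).
Factor out 2: 62 = 2·31. Since 249 ≡ 1 (mod 8), (2/249) = +1. Now have (31/249).
249 ≡ 1 (mod 4), so quadratic reciprocity gives (31/249) = (249/31). Reduce: 249 ≡ 1 (mod 31). Now have (1/31).
(1/31) = 1. Collecting the sign factors: 1.
Product: (1)·(1) = 1.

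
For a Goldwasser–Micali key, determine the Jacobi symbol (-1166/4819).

Reduce the numerator: -1166 ≡ 3653 (mod 4819), so (-1166/4819) = (3653/4819).
3653 ≡ 1 (mod 4), so quadratic reciprocity gives (3653/4819) = (4819/3653). Reduce: 4819 ≡ 1166 (mod 3653). Now have (1166/3653).
Factor out 2: 1166 = 2·583. Since 3653 ≡ 5 (mod 8), (2/3653) = -1. Now have -(583/3653).
3653 ≡ 1 (mod 4), so quadratic reciprocity gives (583/3653) = (3653/583). Reduce: 3653 ≡ 155 (mod 583). Now have -(155/583).
Both 155 ≡ 3 and 583 ≡ 3 (mod 4), so reciprocity gives (155/583) = -(583/155). Reduce: 583 ≡ 118 (mod 155). Now have (118/155).
Factor out 2: 118 = 2·59. Since 155 ≡ 3 (mod 8), (2/155) = -1. Now have -(59/155).
Both 59 ≡ 3 and 155 ≡ 3 (mod 4), so reciprocity gives (59/155) = -(155/59). Reduce: 155 ≡ 37 (mod 59). Now have (37/59).
37 ≡ 1 (mod 4), so quadratic reciprocity gives (37/59) = (59/37). Reduce: 59 ≡ 22 (mod 37). Now have (22/37).
Factor out 2: 22 = 2·11. Since 37 ≡ 5 (mod 8), (2/37) = -1. Now have -(11/37).
37 ≡ 1 (mod 4), so quadratic reciprocity gives (11/37) = (37/11). Reduce: 37 ≡ 4 (mod 11). Now have -(4/11).
Factor out 2: 4 = 2^2. Since 11 ≡ 3 (mod 8), (2/11) = -1, and (2/11)^2 = +1. Now have -(1/11).
(1/11) = 1. Collecting the sign factors: -1.

-1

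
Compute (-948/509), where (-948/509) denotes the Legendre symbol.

Reduce the numerator: -948 ≡ 70 (mod 509), so (-948/509) = (70/509).
Factor out 2: 70 = 2·35. Since 509 ≡ 5 (mod 8), (2/509) = -1. Now have -(35/509).
509 ≡ 1 (mod 4), so quadratic reciprocity gives (35/509) = (509/35). Reduce: 509 ≡ 19 (mod 35). Now have -(19/35).
Both 19 ≡ 3 and 35 ≡ 3 (mod 4), so reciprocity gives (19/35) = -(35/19). Reduce: 35 ≡ 16 (mod 19). Now have (16/19).
Factor out 2: 16 = 2^4. Since 19 ≡ 3 (mod 8), (2/19) = -1, and (2/19)^4 = +1. Now have (1/19).
(1/19) = 1. Collecting the sign factors: 1.

1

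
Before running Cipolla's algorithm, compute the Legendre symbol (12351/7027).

-1

(12351/7027)
  = (5324/7027)    [12351 ≡ 5324 mod 7027]
  = (1331/7027)    [7027 ≡ 3 mod 8 ⇒ (2/7027)^2 = +1]
  = -(7027/1331)    [QR: both ≡ 3 mod 4, sign flips]
  = -(372/1331)    [7027 ≡ 372 mod 1331]
  = -(93/1331)    [1331 ≡ 3 mod 8 ⇒ (2/1331)^2 = +1]
  = -(1331/93)    [QR: 93 ≡ 1 mod 4, sign kept]
  = -(29/93)    [1331 ≡ 29 mod 93]
  = -(93/29)    [QR: 29 ≡ 1 mod 4, sign kept]
  = -(6/29)    [93 ≡ 6 mod 29]
  = (3/29)    [29 ≡ 5 mod 8 ⇒ (2/29) = -1]
  = (29/3)    [QR: 29 ≡ 1 mod 4, sign kept]
  = (2/3)    [29 ≡ 2 mod 3]
  = -(1/3)    [3 ≡ 3 mod 8 ⇒ (2/3) = -1]
  = -1    [(1/3) = 1]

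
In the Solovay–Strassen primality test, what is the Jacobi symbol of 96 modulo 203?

Factor out 2: 96 = 2^5·3. Since 203 ≡ 3 (mod 8), (2/203) = -1, and (2/203)^5 = -1. Now have -(3/203).
Both 3 ≡ 3 and 203 ≡ 3 (mod 4), so reciprocity gives (3/203) = -(203/3). Reduce: 203 ≡ 2 (mod 3). Now have (2/3).
Factor out 2: 2 = 2. Since 3 ≡ 3 (mod 8), (2/3) = -1. Now have -(1/3).
(1/3) = 1. Collecting the sign factors: -1.

-1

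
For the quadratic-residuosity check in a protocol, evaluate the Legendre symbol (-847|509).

-1

(-847|509)
  = (171|509)    [-847 ≡ 171 mod 509]
  = (509|171)    [QR: 509 ≡ 1 mod 4, sign kept]
  = (167|171)    [509 ≡ 167 mod 171]
  = -(171|167)    [QR: both ≡ 3 mod 4, sign flips]
  = -(4|167)    [171 ≡ 4 mod 167]
  = -(1|167)    [167 ≡ 7 mod 8 ⇒ (2|167)^2 = +1]
  = -1    [(1|167) = 1]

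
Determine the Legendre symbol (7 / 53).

(7 / 53)
  = (53 / 7)    [QR: 53 ≡ 1 mod 4, sign kept]
  = (4 / 7)    [53 ≡ 4 mod 7]
  = (1 / 7)    [7 ≡ 7 mod 8 ⇒ (2 / 7)^2 = +1]
  = 1    [(1 / 7) = 1]

1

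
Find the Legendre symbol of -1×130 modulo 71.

By multiplicativity, (-1·130/71) = (-1/71)·(130/71).
First factor (-1/71):
Pull out -1: (-1/71) = (-1/71)·(1/71). Since 71 ≡ 3 (mod 4), (-1/71) = -1. Now have -(1/71).
(1/71) = 1. Collecting the sign factors: -1.
Second factor (130/71):
Reduce the numerator: 130 ≡ 59 (mod 71), so (130/71) = (59/71).
Both 59 ≡ 3 and 71 ≡ 3 (mod 4), so reciprocity gives (59/71) = -(71/59). Reduce: 71 ≡ 12 (mod 59). Now have -(12/59).
Factor out 2: 12 = 2^2·3. Since 59 ≡ 3 (mod 8), (2/59) = -1, and (2/59)^2 = +1. Now have -(3/59).
Both 3 ≡ 3 and 59 ≡ 3 (mod 4), so reciprocity gives (3/59) = -(59/3). Reduce: 59 ≡ 2 (mod 3). Now have (2/3).
Factor out 2: 2 = 2. Since 3 ≡ 3 (mod 8), (2/3) = -1. Now have -(1/3).
(1/3) = 1. Collecting the sign factors: -1.
Product: (-1)·(-1) = 1.

1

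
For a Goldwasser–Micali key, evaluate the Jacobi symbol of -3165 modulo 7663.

(-3165 / 7663)
  = -(3165 / 7663)    [7663 ≡ 3 mod 4 ⇒ (-1 / 7663) = -1]
  = -(7663 / 3165)    [QR: 3165 ≡ 1 mod 4, sign kept]
  = -(1333 / 3165)    [7663 ≡ 1333 mod 3165]
  = -(3165 / 1333)    [QR: 1333 ≡ 1 mod 4, sign kept]
  = -(499 / 1333)    [3165 ≡ 499 mod 1333]
  = -(1333 / 499)    [QR: 1333 ≡ 1 mod 4, sign kept]
  = -(335 / 499)    [1333 ≡ 335 mod 499]
  = (499 / 335)    [QR: both ≡ 3 mod 4, sign flips]
  = (164 / 335)    [499 ≡ 164 mod 335]
  = (41 / 335)    [335 ≡ 7 mod 8 ⇒ (2 / 335)^2 = +1]
  = (335 / 41)    [QR: 41 ≡ 1 mod 4, sign kept]
  = (7 / 41)    [335 ≡ 7 mod 41]
  = (41 / 7)    [QR: 41 ≡ 1 mod 4, sign kept]
  = (6 / 7)    [41 ≡ 6 mod 7]
  = (3 / 7)    [7 ≡ 7 mod 8 ⇒ (2 / 7) = +1]
  = -(7 / 3)    [QR: both ≡ 3 mod 4, sign flips]
  = -(1 / 3)    [7 ≡ 1 mod 3]
  = -1    [(1 / 3) = 1]

-1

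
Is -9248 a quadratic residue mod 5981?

Reduce the numerator: -9248 ≡ 2714 (mod 5981), so (-9248/5981) = (2714/5981).
Factor out 2: 2714 = 2·1357. Since 5981 ≡ 5 (mod 8), (2/5981) = -1. Now have -(1357/5981).
1357 ≡ 1 (mod 4), so quadratic reciprocity gives (1357/5981) = (5981/1357). Reduce: 5981 ≡ 553 (mod 1357). Now have -(553/1357).
553 ≡ 1 (mod 4), so quadratic reciprocity gives (553/1357) = (1357/553). Reduce: 1357 ≡ 251 (mod 553). Now have -(251/553).
553 ≡ 1 (mod 4), so quadratic reciprocity gives (251/553) = (553/251). Reduce: 553 ≡ 51 (mod 251). Now have -(51/251).
Both 51 ≡ 3 and 251 ≡ 3 (mod 4), so reciprocity gives (51/251) = -(251/51). Reduce: 251 ≡ 47 (mod 51). Now have (47/51).
Both 47 ≡ 3 and 51 ≡ 3 (mod 4), so reciprocity gives (47/51) = -(51/47). Reduce: 51 ≡ 4 (mod 47). Now have -(4/47).
Factor out 2: 4 = 2^2. Since 47 ≡ 7 (mod 8), (2/47) = +1, and (2/47)^2 = +1. Now have -(1/47).
(1/47) = 1. Collecting the sign factors: -1.
(-9248/5981) = -1, and 5981 is prime, so -9248 is not a quadratic residue mod 5981.

no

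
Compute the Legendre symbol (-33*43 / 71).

By multiplicativity, (-33·43 / 71) = (-33 / 71)·(43 / 71).
First factor (-33 / 71):
(-33 / 71)
  = -(33 / 71)    [71 ≡ 3 mod 4 ⇒ (-1 / 71) = -1]
  = -(71 / 33)    [QR: 33 ≡ 1 mod 4, sign kept]
  = -(5 / 33)    [71 ≡ 5 mod 33]
  = -(33 / 5)    [QR: 5 ≡ 1 mod 4, sign kept]
  = -(3 / 5)    [33 ≡ 3 mod 5]
  = -(5 / 3)    [QR: 5 ≡ 1 mod 4, sign kept]
  = -(2 / 3)    [5 ≡ 2 mod 3]
  = (1 / 3)    [3 ≡ 3 mod 8 ⇒ (2 / 3) = -1]
  = 1    [(1 / 3) = 1]
Second factor (43 / 71):
(43 / 71)
  = -(71 / 43)    [QR: both ≡ 3 mod 4, sign flips]
  = -(28 / 43)    [71 ≡ 28 mod 43]
  = -(7 / 43)    [43 ≡ 3 mod 8 ⇒ (2 / 43)^2 = +1]
  = (43 / 7)    [QR: both ≡ 3 mod 4, sign flips]
  = (1 / 7)    [43 ≡ 1 mod 7]
  = 1    [(1 / 7) = 1]
Product: (1)·(1) = 1.

1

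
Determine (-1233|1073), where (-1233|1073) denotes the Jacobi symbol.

(-1233|1073)
  = (1233|1073)    [1073 ≡ 1 mod 4 ⇒ (-1|1073) = +1]
  = (160|1073)    [1233 ≡ 160 mod 1073]
  = (5|1073)    [1073 ≡ 1 mod 8 ⇒ (2|1073)^5 = +1]
  = (1073|5)    [QR: 5 ≡ 1 mod 4, sign kept]
  = (3|5)    [1073 ≡ 3 mod 5]
  = (5|3)    [QR: 5 ≡ 1 mod 4, sign kept]
  = (2|3)    [5 ≡ 2 mod 3]
  = -(1|3)    [3 ≡ 3 mod 8 ⇒ (2|3) = -1]
  = -1    [(1|3) = 1]

-1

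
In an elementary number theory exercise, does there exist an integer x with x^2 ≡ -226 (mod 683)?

no

(-226|683)
  = -(226|683)    [683 ≡ 3 mod 4 ⇒ (-1|683) = -1]
  = (113|683)    [683 ≡ 3 mod 8 ⇒ (2|683) = -1]
  = (683|113)    [QR: 113 ≡ 1 mod 4, sign kept]
  = (5|113)    [683 ≡ 5 mod 113]
  = (113|5)    [QR: 5 ≡ 1 mod 4, sign kept]
  = (3|5)    [113 ≡ 3 mod 5]
  = (5|3)    [QR: 5 ≡ 1 mod 4, sign kept]
  = (2|3)    [5 ≡ 2 mod 3]
  = -(1|3)    [3 ≡ 3 mod 8 ⇒ (2|3) = -1]
  = -1    [(1|3) = 1]
(-226|683) = -1, and 683 is prime, so -226 is not a quadratic residue mod 683.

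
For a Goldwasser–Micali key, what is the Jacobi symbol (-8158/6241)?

Pull out -1: (-8158/6241) = (-1/6241)·(8158/6241). Since 6241 ≡ 1 (mod 4), (-1/6241) = +1. Now have (8158/6241).
Reduce the numerator: 8158 ≡ 1917 (mod 6241), so (8158/6241) = (1917/6241).
1917 ≡ 1 (mod 4), so quadratic reciprocity gives (1917/6241) = (6241/1917). Reduce: 6241 ≡ 490 (mod 1917). Now have (490/1917).
Factor out 2: 490 = 2·245. Since 1917 ≡ 5 (mod 8), (2/1917) = -1. Now have -(245/1917).
245 ≡ 1 (mod 4), so quadratic reciprocity gives (245/1917) = (1917/245). Reduce: 1917 ≡ 202 (mod 245). Now have -(202/245).
Factor out 2: 202 = 2·101. Since 245 ≡ 5 (mod 8), (2/245) = -1. Now have (101/245).
101 ≡ 1 (mod 4), so quadratic reciprocity gives (101/245) = (245/101). Reduce: 245 ≡ 43 (mod 101). Now have (43/101).
101 ≡ 1 (mod 4), so quadratic reciprocity gives (43/101) = (101/43). Reduce: 101 ≡ 15 (mod 43). Now have (15/43).
Both 15 ≡ 3 and 43 ≡ 3 (mod 4), so reciprocity gives (15/43) = -(43/15). Reduce: 43 ≡ 13 (mod 15). Now have -(13/15).
13 ≡ 1 (mod 4), so quadratic reciprocity gives (13/15) = (15/13). Reduce: 15 ≡ 2 (mod 13). Now have -(2/13).
Factor out 2: 2 = 2. Since 13 ≡ 5 (mod 8), (2/13) = -1. Now have (1/13).
(1/13) = 1. Collecting the sign factors: 1.

1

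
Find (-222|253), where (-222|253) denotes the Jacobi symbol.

Reduce the numerator: -222 ≡ 31 (mod 253), so (-222|253) = (31|253).
253 ≡ 1 (mod 4), so quadratic reciprocity gives (31|253) = (253|31). Reduce: 253 ≡ 5 (mod 31). Now have (5|31).
5 ≡ 1 (mod 4), so quadratic reciprocity gives (5|31) = (31|5). Reduce: 31 ≡ 1 (mod 5). Now have (1|5).
(1|5) = 1. Collecting the sign factors: 1.

1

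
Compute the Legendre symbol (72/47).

Reduce the numerator: 72 ≡ 25 (mod 47), so (72/47) = (25/47).
25 ≡ 1 (mod 4), so quadratic reciprocity gives (25/47) = (47/25). Reduce: 47 ≡ 22 (mod 25). Now have (22/25).
Factor out 2: 22 = 2·11. Since 25 ≡ 1 (mod 8), (2/25) = +1. Now have (11/25).
25 ≡ 1 (mod 4), so quadratic reciprocity gives (11/25) = (25/11). Reduce: 25 ≡ 3 (mod 11). Now have (3/11).
Both 3 ≡ 3 and 11 ≡ 3 (mod 4), so reciprocity gives (3/11) = -(11/3). Reduce: 11 ≡ 2 (mod 3). Now have -(2/3).
Factor out 2: 2 = 2. Since 3 ≡ 3 (mod 8), (2/3) = -1. Now have (1/3).
(1/3) = 1. Collecting the sign factors: 1.

1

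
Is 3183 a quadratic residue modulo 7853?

yes

(3183/7853)
  = (7853/3183)    [QR: 7853 ≡ 1 mod 4, sign kept]
  = (1487/3183)    [7853 ≡ 1487 mod 3183]
  = -(3183/1487)    [QR: both ≡ 3 mod 4, sign flips]
  = -(209/1487)    [3183 ≡ 209 mod 1487]
  = -(1487/209)    [QR: 209 ≡ 1 mod 4, sign kept]
  = -(24/209)    [1487 ≡ 24 mod 209]
  = -(3/209)    [209 ≡ 1 mod 8 ⇒ (2/209)^3 = +1]
  = -(209/3)    [QR: 209 ≡ 1 mod 4, sign kept]
  = -(2/3)    [209 ≡ 2 mod 3]
  = (1/3)    [3 ≡ 3 mod 8 ⇒ (2/3) = -1]
  = 1    [(1/3) = 1]
The Legendre symbol is 1, so x^2 ≡ 3183 (mod 7853) has solution.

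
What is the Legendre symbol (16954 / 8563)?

(16954 / 8563)
  = (8391 / 8563)    [16954 ≡ 8391 mod 8563]
  = -(8563 / 8391)    [QR: both ≡ 3 mod 4, sign flips]
  = -(172 / 8391)    [8563 ≡ 172 mod 8391]
  = -(43 / 8391)    [8391 ≡ 7 mod 8 ⇒ (2 / 8391)^2 = +1]
  = (8391 / 43)    [QR: both ≡ 3 mod 4, sign flips]
  = (6 / 43)    [8391 ≡ 6 mod 43]
  = -(3 / 43)    [43 ≡ 3 mod 8 ⇒ (2 / 43) = -1]
  = (43 / 3)    [QR: both ≡ 3 mod 4, sign flips]
  = (1 / 3)    [43 ≡ 1 mod 3]
  = 1    [(1 / 3) = 1]

1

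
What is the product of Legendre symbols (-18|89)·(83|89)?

By multiplicativity, (-18·83|89) = (-18|89)·(83|89).
First factor (-18|89):
(-18|89)
  = (71|89)    [-18 ≡ 71 mod 89]
  = (89|71)    [QR: 89 ≡ 1 mod 4, sign kept]
  = (18|71)    [89 ≡ 18 mod 71]
  = (9|71)    [71 ≡ 7 mod 8 ⇒ (2|71) = +1]
  = (71|9)    [QR: 9 ≡ 1 mod 4, sign kept]
  = (8|9)    [71 ≡ 8 mod 9]
  = (1|9)    [9 ≡ 1 mod 8 ⇒ (2|9)^3 = +1]
  = 1    [(1|9) = 1]
Second factor (83|89):
(83|89)
  = (89|83)    [QR: 89 ≡ 1 mod 4, sign kept]
  = (6|83)    [89 ≡ 6 mod 83]
  = -(3|83)    [83 ≡ 3 mod 8 ⇒ (2|83) = -1]
  = (83|3)    [QR: both ≡ 3 mod 4, sign flips]
  = (2|3)    [83 ≡ 2 mod 3]
  = -(1|3)    [3 ≡ 3 mod 8 ⇒ (2|3) = -1]
  = -1    [(1|3) = 1]
Product: (1)·(-1) = -1.

-1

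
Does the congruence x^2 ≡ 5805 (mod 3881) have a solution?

no

(5805|3881)
  = (1924|3881)    [5805 ≡ 1924 mod 3881]
  = (481|3881)    [3881 ≡ 1 mod 8 ⇒ (2|3881)^2 = +1]
  = (3881|481)    [QR: 481 ≡ 1 mod 4, sign kept]
  = (33|481)    [3881 ≡ 33 mod 481]
  = (481|33)    [QR: 33 ≡ 1 mod 4, sign kept]
  = (19|33)    [481 ≡ 19 mod 33]
  = (33|19)    [QR: 33 ≡ 1 mod 4, sign kept]
  = (14|19)    [33 ≡ 14 mod 19]
  = -(7|19)    [19 ≡ 3 mod 8 ⇒ (2|19) = -1]
  = (19|7)    [QR: both ≡ 3 mod 4, sign flips]
  = (5|7)    [19 ≡ 5 mod 7]
  = (7|5)    [QR: 5 ≡ 1 mod 4, sign kept]
  = (2|5)    [7 ≡ 2 mod 5]
  = -(1|5)    [5 ≡ 5 mod 8 ⇒ (2|5) = -1]
  = -1    [(1|5) = 1]
(5805|3881) = -1, and 3881 is prime, so 5805 is not a quadratic residue mod 3881.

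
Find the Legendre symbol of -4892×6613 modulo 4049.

-1

By multiplicativity, (-4892·6613/4049) = (-4892/4049)·(6613/4049).
First factor (-4892/4049):
Pull out -1: (-4892/4049) = (-1/4049)·(4892/4049). Since 4049 ≡ 1 (mod 4), (-1/4049) = +1. Now have (4892/4049).
Reduce the numerator: 4892 ≡ 843 (mod 4049), so (4892/4049) = (843/4049).
4049 ≡ 1 (mod 4), so quadratic reciprocity gives (843/4049) = (4049/843). Reduce: 4049 ≡ 677 (mod 843). Now have (677/843).
677 ≡ 1 (mod 4), so quadratic reciprocity gives (677/843) = (843/677). Reduce: 843 ≡ 166 (mod 677). Now have (166/677).
Factor out 2: 166 = 2·83. Since 677 ≡ 5 (mod 8), (2/677) = -1. Now have -(83/677).
677 ≡ 1 (mod 4), so quadratic reciprocity gives (83/677) = (677/83). Reduce: 677 ≡ 13 (mod 83). Now have -(13/83).
13 ≡ 1 (mod 4), so quadratic reciprocity gives (13/83) = (83/13). Reduce: 83 ≡ 5 (mod 13). Now have -(5/13).
5 ≡ 1 (mod 4), so quadratic reciprocity gives (5/13) = (13/5). Reduce: 13 ≡ 3 (mod 5). Now have -(3/5).
5 ≡ 1 (mod 4), so quadratic reciprocity gives (3/5) = (5/3). Reduce: 5 ≡ 2 (mod 3). Now have -(2/3).
Factor out 2: 2 = 2. Since 3 ≡ 3 (mod 8), (2/3) = -1. Now have (1/3).
(1/3) = 1. Collecting the sign factors: 1.
Second factor (6613/4049):
Reduce the numerator: 6613 ≡ 2564 (mod 4049), so (6613/4049) = (2564/4049).
Factor out 2: 2564 = 2^2·641. Since 4049 ≡ 1 (mod 8), (2/4049) = +1, and (2/4049)^2 = +1. Now have (641/4049).
641 ≡ 1 (mod 4), so quadratic reciprocity gives (641/4049) = (4049/641). Reduce: 4049 ≡ 203 (mod 641). Now have (203/641).
641 ≡ 1 (mod 4), so quadratic reciprocity gives (203/641) = (641/203). Reduce: 641 ≡ 32 (mod 203). Now have (32/203).
Factor out 2: 32 = 2^5. Since 203 ≡ 3 (mod 8), (2/203) = -1, and (2/203)^5 = -1. Now have -(1/203).
(1/203) = 1. Collecting the sign factors: -1.
Product: (1)·(-1) = -1.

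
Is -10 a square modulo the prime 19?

yes

Pull out -1: (-10/19) = (-1/19)·(10/19). Since 19 ≡ 3 (mod 4), (-1/19) = -1. Now have -(10/19).
Factor out 2: 10 = 2·5. Since 19 ≡ 3 (mod 8), (2/19) = -1. Now have (5/19).
5 ≡ 1 (mod 4), so quadratic reciprocity gives (5/19) = (19/5). Reduce: 19 ≡ 4 (mod 5). Now have (4/5).
Factor out 2: 4 = 2^2. Since 5 ≡ 5 (mod 8), (2/5) = -1, and (2/5)^2 = +1. Now have (1/5).
(1/5) = 1. Collecting the sign factors: 1.
The Legendre symbol is 1, so x^2 ≡ -10 (mod 19) has solution.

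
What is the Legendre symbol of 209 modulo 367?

1

(209/367)
  = (367/209)    [QR: 209 ≡ 1 mod 4, sign kept]
  = (158/209)    [367 ≡ 158 mod 209]
  = (79/209)    [209 ≡ 1 mod 8 ⇒ (2/209) = +1]
  = (209/79)    [QR: 209 ≡ 1 mod 4, sign kept]
  = (51/79)    [209 ≡ 51 mod 79]
  = -(79/51)    [QR: both ≡ 3 mod 4, sign flips]
  = -(28/51)    [79 ≡ 28 mod 51]
  = -(7/51)    [51 ≡ 3 mod 8 ⇒ (2/51)^2 = +1]
  = (51/7)    [QR: both ≡ 3 mod 4, sign flips]
  = (2/7)    [51 ≡ 2 mod 7]
  = (1/7)    [7 ≡ 7 mod 8 ⇒ (2/7) = +1]
  = 1    [(1/7) = 1]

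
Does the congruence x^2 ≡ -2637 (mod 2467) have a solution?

Reduce the numerator: -2637 ≡ 2297 (mod 2467), so (-2637/2467) = (2297/2467).
2297 ≡ 1 (mod 4), so quadratic reciprocity gives (2297/2467) = (2467/2297). Reduce: 2467 ≡ 170 (mod 2297). Now have (170/2297).
Factor out 2: 170 = 2·85. Since 2297 ≡ 1 (mod 8), (2/2297) = +1. Now have (85/2297).
85 ≡ 1 (mod 4), so quadratic reciprocity gives (85/2297) = (2297/85). Reduce: 2297 ≡ 2 (mod 85). Now have (2/85).
Factor out 2: 2 = 2. Since 85 ≡ 5 (mod 8), (2/85) = -1. Now have -(1/85).
(1/85) = 1. Collecting the sign factors: -1.
The Legendre symbol is -1, so x^2 ≡ -2637 (mod 2467) has no solution.

no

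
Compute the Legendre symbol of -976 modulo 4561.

(-976/4561)
  = (976/4561)    [4561 ≡ 1 mod 4 ⇒ (-1/4561) = +1]
  = (61/4561)    [4561 ≡ 1 mod 8 ⇒ (2/4561)^4 = +1]
  = (4561/61)    [QR: 61 ≡ 1 mod 4, sign kept]
  = (47/61)    [4561 ≡ 47 mod 61]
  = (61/47)    [QR: 61 ≡ 1 mod 4, sign kept]
  = (14/47)    [61 ≡ 14 mod 47]
  = (7/47)    [47 ≡ 7 mod 8 ⇒ (2/47) = +1]
  = -(47/7)    [QR: both ≡ 3 mod 4, sign flips]
  = -(5/7)    [47 ≡ 5 mod 7]
  = -(7/5)    [QR: 5 ≡ 1 mod 4, sign kept]
  = -(2/5)    [7 ≡ 2 mod 5]
  = (1/5)    [5 ≡ 5 mod 8 ⇒ (2/5) = -1]
  = 1    [(1/5) = 1]

1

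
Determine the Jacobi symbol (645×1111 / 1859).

0

By multiplicativity, (645·1111 / 1859) = (645 / 1859)·(1111 / 1859).
First factor (645 / 1859):
645 ≡ 1 (mod 4), so quadratic reciprocity gives (645 / 1859) = (1859 / 645). Reduce: 1859 ≡ 569 (mod 645). Now have (569 / 645).
569 ≡ 1 (mod 4), so quadratic reciprocity gives (569 / 645) = (645 / 569). Reduce: 645 ≡ 76 (mod 569). Now have (76 / 569).
Factor out 2: 76 = 2^2·19. Since 569 ≡ 1 (mod 8), (2 / 569) = +1, and (2 / 569)^2 = +1. Now have (19 / 569).
569 ≡ 1 (mod 4), so quadratic reciprocity gives (19 / 569) = (569 / 19). Reduce: 569 ≡ 18 (mod 19). Now have (18 / 19).
Factor out 2: 18 = 2·9. Since 19 ≡ 3 (mod 8), (2 / 19) = -1. Now have -(9 / 19).
9 ≡ 1 (mod 4), so quadratic reciprocity gives (9 / 19) = (19 / 9). Reduce: 19 ≡ 1 (mod 9). Now have -(1 / 9).
(1 / 9) = 1. Collecting the sign factors: -1.
Second factor (1111 / 1859):
Both 1111 ≡ 3 and 1859 ≡ 3 (mod 4), so reciprocity gives (1111 / 1859) = -(1859 / 1111). Reduce: 1859 ≡ 748 (mod 1111). Now have -(748 / 1111).
Factor out 2: 748 = 2^2·187. Since 1111 ≡ 7 (mod 8), (2 / 1111) = +1, and (2 / 1111)^2 = +1. Now have -(187 / 1111).
Both 187 ≡ 3 and 1111 ≡ 3 (mod 4), so reciprocity gives (187 / 1111) = -(1111 / 187). Reduce: 1111 ≡ 176 (mod 187). Now have (176 / 187).
Factor out 2: 176 = 2^4·11. Since 187 ≡ 3 (mod 8), (2 / 187) = -1, and (2 / 187)^4 = +1. Now have (11 / 187).
Both 11 ≡ 3 and 187 ≡ 3 (mod 4), so reciprocity gives (11 / 187) = -(187 / 11). Reduce: 187 ≡ 0 (mod 11). Now have -(0 / 11).
The numerator is now 0 with denominator 11 > 1: the symbol is 0.
Product: (-1)·(0) = 0.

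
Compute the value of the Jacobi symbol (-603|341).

1

Pull out -1: (-603|341) = (-1|341)·(603|341). Since 341 ≡ 1 (mod 4), (-1|341) = +1. Now have (603|341).
Reduce the numerator: 603 ≡ 262 (mod 341), so (603|341) = (262|341).
Factor out 2: 262 = 2·131. Since 341 ≡ 5 (mod 8), (2|341) = -1. Now have -(131|341).
341 ≡ 1 (mod 4), so quadratic reciprocity gives (131|341) = (341|131). Reduce: 341 ≡ 79 (mod 131). Now have -(79|131).
Both 79 ≡ 3 and 131 ≡ 3 (mod 4), so reciprocity gives (79|131) = -(131|79). Reduce: 131 ≡ 52 (mod 79). Now have (52|79).
Factor out 2: 52 = 2^2·13. Since 79 ≡ 7 (mod 8), (2|79) = +1, and (2|79)^2 = +1. Now have (13|79).
13 ≡ 1 (mod 4), so quadratic reciprocity gives (13|79) = (79|13). Reduce: 79 ≡ 1 (mod 13). Now have (1|13).
(1|13) = 1. Collecting the sign factors: 1.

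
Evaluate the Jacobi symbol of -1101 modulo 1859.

-1

(-1101|1859)
  = -(1101|1859)    [1859 ≡ 3 mod 4 ⇒ (-1|1859) = -1]
  = -(1859|1101)    [QR: 1101 ≡ 1 mod 4, sign kept]
  = -(758|1101)    [1859 ≡ 758 mod 1101]
  = (379|1101)    [1101 ≡ 5 mod 8 ⇒ (2|1101) = -1]
  = (1101|379)    [QR: 1101 ≡ 1 mod 4, sign kept]
  = (343|379)    [1101 ≡ 343 mod 379]
  = -(379|343)    [QR: both ≡ 3 mod 4, sign flips]
  = -(36|343)    [379 ≡ 36 mod 343]
  = -(9|343)    [343 ≡ 7 mod 8 ⇒ (2|343)^2 = +1]
  = -(343|9)    [QR: 9 ≡ 1 mod 4, sign kept]
  = -(1|9)    [343 ≡ 1 mod 9]
  = -1    [(1|9) = 1]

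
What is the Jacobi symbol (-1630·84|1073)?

1

By multiplicativity, (-1630·84|1073) = (-1630|1073)·(84|1073).
First factor (-1630|1073):
(-1630|1073)
  = (1630|1073)    [1073 ≡ 1 mod 4 ⇒ (-1|1073) = +1]
  = (557|1073)    [1630 ≡ 557 mod 1073]
  = (1073|557)    [QR: 557 ≡ 1 mod 4, sign kept]
  = (516|557)    [1073 ≡ 516 mod 557]
  = (129|557)    [557 ≡ 5 mod 8 ⇒ (2|557)^2 = +1]
  = (557|129)    [QR: 129 ≡ 1 mod 4, sign kept]
  = (41|129)    [557 ≡ 41 mod 129]
  = (129|41)    [QR: 41 ≡ 1 mod 4, sign kept]
  = (6|41)    [129 ≡ 6 mod 41]
  = (3|41)    [41 ≡ 1 mod 8 ⇒ (2|41) = +1]
  = (41|3)    [QR: 41 ≡ 1 mod 4, sign kept]
  = (2|3)    [41 ≡ 2 mod 3]
  = -(1|3)    [3 ≡ 3 mod 8 ⇒ (2|3) = -1]
  = -1    [(1|3) = 1]
Second factor (84|1073):
(84|1073)
  = (21|1073)    [1073 ≡ 1 mod 8 ⇒ (2|1073)^2 = +1]
  = (1073|21)    [QR: 21 ≡ 1 mod 4, sign kept]
  = (2|21)    [1073 ≡ 2 mod 21]
  = -(1|21)    [21 ≡ 5 mod 8 ⇒ (2|21) = -1]
  = -1    [(1|21) = 1]
Product: (-1)·(-1) = 1.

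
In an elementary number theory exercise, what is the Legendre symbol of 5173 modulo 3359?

1

(5173/3359)
  = (1814/3359)    [5173 ≡ 1814 mod 3359]
  = (907/3359)    [3359 ≡ 7 mod 8 ⇒ (2/3359) = +1]
  = -(3359/907)    [QR: both ≡ 3 mod 4, sign flips]
  = -(638/907)    [3359 ≡ 638 mod 907]
  = (319/907)    [907 ≡ 3 mod 8 ⇒ (2/907) = -1]
  = -(907/319)    [QR: both ≡ 3 mod 4, sign flips]
  = -(269/319)    [907 ≡ 269 mod 319]
  = -(319/269)    [QR: 269 ≡ 1 mod 4, sign kept]
  = -(50/269)    [319 ≡ 50 mod 269]
  = (25/269)    [269 ≡ 5 mod 8 ⇒ (2/269) = -1]
  = (269/25)    [QR: 25 ≡ 1 mod 4, sign kept]
  = (19/25)    [269 ≡ 19 mod 25]
  = (25/19)    [QR: 25 ≡ 1 mod 4, sign kept]
  = (6/19)    [25 ≡ 6 mod 19]
  = -(3/19)    [19 ≡ 3 mod 8 ⇒ (2/19) = -1]
  = (19/3)    [QR: both ≡ 3 mod 4, sign flips]
  = (1/3)    [19 ≡ 1 mod 3]
  = 1    [(1/3) = 1]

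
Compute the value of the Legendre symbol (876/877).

Factor out 2: 876 = 2^2·219. Since 877 ≡ 5 (mod 8), (2/877) = -1, and (2/877)^2 = +1. Now have (219/877).
877 ≡ 1 (mod 4), so quadratic reciprocity gives (219/877) = (877/219). Reduce: 877 ≡ 1 (mod 219). Now have (1/219).
(1/219) = 1. Collecting the sign factors: 1.

1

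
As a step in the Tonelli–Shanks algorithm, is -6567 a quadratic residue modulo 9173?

Reduce the numerator: -6567 ≡ 2606 (mod 9173), so (-6567/9173) = (2606/9173).
Factor out 2: 2606 = 2·1303. Since 9173 ≡ 5 (mod 8), (2/9173) = -1. Now have -(1303/9173).
9173 ≡ 1 (mod 4), so quadratic reciprocity gives (1303/9173) = (9173/1303). Reduce: 9173 ≡ 52 (mod 1303). Now have -(52/1303).
Factor out 2: 52 = 2^2·13. Since 1303 ≡ 7 (mod 8), (2/1303) = +1, and (2/1303)^2 = +1. Now have -(13/1303).
13 ≡ 1 (mod 4), so quadratic reciprocity gives (13/1303) = (1303/13). Reduce: 1303 ≡ 3 (mod 13). Now have -(3/13).
13 ≡ 1 (mod 4), so quadratic reciprocity gives (3/13) = (13/3). Reduce: 13 ≡ 1 (mod 3). Now have -(1/3).
(1/3) = 1. Collecting the sign factors: -1.
The Legendre symbol is -1, so x^2 ≡ -6567 (mod 9173) has no solution.

no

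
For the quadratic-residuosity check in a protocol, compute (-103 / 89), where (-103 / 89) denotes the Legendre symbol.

(-103 / 89)
  = (75 / 89)    [-103 ≡ 75 mod 89]
  = (89 / 75)    [QR: 89 ≡ 1 mod 4, sign kept]
  = (14 / 75)    [89 ≡ 14 mod 75]
  = -(7 / 75)    [75 ≡ 3 mod 8 ⇒ (2 / 75) = -1]
  = (75 / 7)    [QR: both ≡ 3 mod 4, sign flips]
  = (5 / 7)    [75 ≡ 5 mod 7]
  = (7 / 5)    [QR: 5 ≡ 1 mod 4, sign kept]
  = (2 / 5)    [7 ≡ 2 mod 5]
  = -(1 / 5)    [5 ≡ 5 mod 8 ⇒ (2 / 5) = -1]
  = -1    [(1 / 5) = 1]

-1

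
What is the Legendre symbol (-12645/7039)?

(-12645/7039)
  = (1433/7039)    [-12645 ≡ 1433 mod 7039]
  = (7039/1433)    [QR: 1433 ≡ 1 mod 4, sign kept]
  = (1307/1433)    [7039 ≡ 1307 mod 1433]
  = (1433/1307)    [QR: 1433 ≡ 1 mod 4, sign kept]
  = (126/1307)    [1433 ≡ 126 mod 1307]
  = -(63/1307)    [1307 ≡ 3 mod 8 ⇒ (2/1307) = -1]
  = (1307/63)    [QR: both ≡ 3 mod 4, sign flips]
  = (47/63)    [1307 ≡ 47 mod 63]
  = -(63/47)    [QR: both ≡ 3 mod 4, sign flips]
  = -(16/47)    [63 ≡ 16 mod 47]
  = -(1/47)    [47 ≡ 7 mod 8 ⇒ (2/47)^4 = +1]
  = -1    [(1/47) = 1]

-1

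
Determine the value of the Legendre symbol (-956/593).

(-956/593)
  = (230/593)    [-956 ≡ 230 mod 593]
  = (115/593)    [593 ≡ 1 mod 8 ⇒ (2/593) = +1]
  = (593/115)    [QR: 593 ≡ 1 mod 4, sign kept]
  = (18/115)    [593 ≡ 18 mod 115]
  = -(9/115)    [115 ≡ 3 mod 8 ⇒ (2/115) = -1]
  = -(115/9)    [QR: 9 ≡ 1 mod 4, sign kept]
  = -(7/9)    [115 ≡ 7 mod 9]
  = -(9/7)    [QR: 9 ≡ 1 mod 4, sign kept]
  = -(2/7)    [9 ≡ 2 mod 7]
  = -(1/7)    [7 ≡ 7 mod 8 ⇒ (2/7) = +1]
  = -1    [(1/7) = 1]

-1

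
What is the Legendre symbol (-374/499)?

(-374/499)
  = (125/499)    [-374 ≡ 125 mod 499]
  = (499/125)    [QR: 125 ≡ 1 mod 4, sign kept]
  = (124/125)    [499 ≡ 124 mod 125]
  = (31/125)    [125 ≡ 5 mod 8 ⇒ (2/125)^2 = +1]
  = (125/31)    [QR: 125 ≡ 1 mod 4, sign kept]
  = (1/31)    [125 ≡ 1 mod 31]
  = 1    [(1/31) = 1]

1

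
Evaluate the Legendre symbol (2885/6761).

(2885/6761)
  = (6761/2885)    [QR: 2885 ≡ 1 mod 4, sign kept]
  = (991/2885)    [6761 ≡ 991 mod 2885]
  = (2885/991)    [QR: 2885 ≡ 1 mod 4, sign kept]
  = (903/991)    [2885 ≡ 903 mod 991]
  = -(991/903)    [QR: both ≡ 3 mod 4, sign flips]
  = -(88/903)    [991 ≡ 88 mod 903]
  = -(11/903)    [903 ≡ 7 mod 8 ⇒ (2/903)^3 = +1]
  = (903/11)    [QR: both ≡ 3 mod 4, sign flips]
  = (1/11)    [903 ≡ 1 mod 11]
  = 1    [(1/11) = 1]

1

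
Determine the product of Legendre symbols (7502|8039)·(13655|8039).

1

By multiplicativity, (7502·13655|8039) = (7502|8039)·(13655|8039).
First factor (7502|8039):
(7502|8039)
  = (3751|8039)    [8039 ≡ 7 mod 8 ⇒ (2|8039) = +1]
  = -(8039|3751)    [QR: both ≡ 3 mod 4, sign flips]
  = -(537|3751)    [8039 ≡ 537 mod 3751]
  = -(3751|537)    [QR: 537 ≡ 1 mod 4, sign kept]
  = -(529|537)    [3751 ≡ 529 mod 537]
  = -(537|529)    [QR: 529 ≡ 1 mod 4, sign kept]
  = -(8|529)    [537 ≡ 8 mod 529]
  = -(1|529)    [529 ≡ 1 mod 8 ⇒ (2|529)^3 = +1]
  = -1    [(1|529) = 1]
Second factor (13655|8039):
(13655|8039)
  = (5616|8039)    [13655 ≡ 5616 mod 8039]
  = (351|8039)    [8039 ≡ 7 mod 8 ⇒ (2|8039)^4 = +1]
  = -(8039|351)    [QR: both ≡ 3 mod 4, sign flips]
  = -(317|351)    [8039 ≡ 317 mod 351]
  = -(351|317)    [QR: 317 ≡ 1 mod 4, sign kept]
  = -(34|317)    [351 ≡ 34 mod 317]
  = (17|317)    [317 ≡ 5 mod 8 ⇒ (2|317) = -1]
  = (317|17)    [QR: 17 ≡ 1 mod 4, sign kept]
  = (11|17)    [317 ≡ 11 mod 17]
  = (17|11)    [QR: 17 ≡ 1 mod 4, sign kept]
  = (6|11)    [17 ≡ 6 mod 11]
  = -(3|11)    [11 ≡ 3 mod 8 ⇒ (2|11) = -1]
  = (11|3)    [QR: both ≡ 3 mod 4, sign flips]
  = (2|3)    [11 ≡ 2 mod 3]
  = -(1|3)    [3 ≡ 3 mod 8 ⇒ (2|3) = -1]
  = -1    [(1|3) = 1]
Product: (-1)·(-1) = 1.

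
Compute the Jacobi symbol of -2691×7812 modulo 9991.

-1

By multiplicativity, (-2691·7812/9991) = (-2691/9991)·(7812/9991).
First factor (-2691/9991):
(-2691/9991)
  = (7300/9991)    [-2691 ≡ 7300 mod 9991]
  = (1825/9991)    [9991 ≡ 7 mod 8 ⇒ (2/9991)^2 = +1]
  = (9991/1825)    [QR: 1825 ≡ 1 mod 4, sign kept]
  = (866/1825)    [9991 ≡ 866 mod 1825]
  = (433/1825)    [1825 ≡ 1 mod 8 ⇒ (2/1825) = +1]
  = (1825/433)    [QR: 433 ≡ 1 mod 4, sign kept]
  = (93/433)    [1825 ≡ 93 mod 433]
  = (433/93)    [QR: 93 ≡ 1 mod 4, sign kept]
  = (61/93)    [433 ≡ 61 mod 93]
  = (93/61)    [QR: 61 ≡ 1 mod 4, sign kept]
  = (32/61)    [93 ≡ 32 mod 61]
  = -(1/61)    [61 ≡ 5 mod 8 ⇒ (2/61)^5 = -1]
  = -1    [(1/61) = 1]
Second factor (7812/9991):
(7812/9991)
  = (1953/9991)    [9991 ≡ 7 mod 8 ⇒ (2/9991)^2 = +1]
  = (9991/1953)    [QR: 1953 ≡ 1 mod 4, sign kept]
  = (226/1953)    [9991 ≡ 226 mod 1953]
  = (113/1953)    [1953 ≡ 1 mod 8 ⇒ (2/1953) = +1]
  = (1953/113)    [QR: 113 ≡ 1 mod 4, sign kept]
  = (32/113)    [1953 ≡ 32 mod 113]
  = (1/113)    [113 ≡ 1 mod 8 ⇒ (2/113)^5 = +1]
  = 1    [(1/113) = 1]
Product: (-1)·(1) = -1.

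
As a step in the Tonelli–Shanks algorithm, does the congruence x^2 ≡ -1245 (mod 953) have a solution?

(-1245|953)
  = (661|953)    [-1245 ≡ 661 mod 953]
  = (953|661)    [QR: 661 ≡ 1 mod 4, sign kept]
  = (292|661)    [953 ≡ 292 mod 661]
  = (73|661)    [661 ≡ 5 mod 8 ⇒ (2|661)^2 = +1]
  = (661|73)    [QR: 73 ≡ 1 mod 4, sign kept]
  = (4|73)    [661 ≡ 4 mod 73]
  = (1|73)    [73 ≡ 1 mod 8 ⇒ (2|73)^2 = +1]
  = 1    [(1|73) = 1]
(-1245|953) = 1, and 953 is prime, so -1245 is a quadratic residue mod 953.

yes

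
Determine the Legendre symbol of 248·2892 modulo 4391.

-1

By multiplicativity, (248·2892 / 4391) = (248 / 4391)·(2892 / 4391).
First factor (248 / 4391):
(248 / 4391)
  = (31 / 4391)    [4391 ≡ 7 mod 8 ⇒ (2 / 4391)^3 = +1]
  = -(4391 / 31)    [QR: both ≡ 3 mod 4, sign flips]
  = -(20 / 31)    [4391 ≡ 20 mod 31]
  = -(5 / 31)    [31 ≡ 7 mod 8 ⇒ (2 / 31)^2 = +1]
  = -(31 / 5)    [QR: 5 ≡ 1 mod 4, sign kept]
  = -(1 / 5)    [31 ≡ 1 mod 5]
  = -1    [(1 / 5) = 1]
Second factor (2892 / 4391):
(2892 / 4391)
  = (723 / 4391)    [4391 ≡ 7 mod 8 ⇒ (2 / 4391)^2 = +1]
  = -(4391 / 723)    [QR: both ≡ 3 mod 4, sign flips]
  = -(53 / 723)    [4391 ≡ 53 mod 723]
  = -(723 / 53)    [QR: 53 ≡ 1 mod 4, sign kept]
  = -(34 / 53)    [723 ≡ 34 mod 53]
  = (17 / 53)    [53 ≡ 5 mod 8 ⇒ (2 / 53) = -1]
  = (53 / 17)    [QR: 17 ≡ 1 mod 4, sign kept]
  = (2 / 17)    [53 ≡ 2 mod 17]
  = (1 / 17)    [17 ≡ 1 mod 8 ⇒ (2 / 17) = +1]
  = 1    [(1 / 17) = 1]
Product: (-1)·(1) = -1.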